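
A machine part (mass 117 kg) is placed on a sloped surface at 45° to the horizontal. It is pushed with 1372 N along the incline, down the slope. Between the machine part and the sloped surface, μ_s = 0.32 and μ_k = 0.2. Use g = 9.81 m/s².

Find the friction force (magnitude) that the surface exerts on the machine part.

f ≈ 162 N (up the incline)

Perpendicular to the surface, N = m g cos θ = 117·9.81·cos 45° = 811.6 N.
For equilibrium along the incline the friction force must supply f = m g sin θ + P = 811.6 + 1372 = 2184 N (positive meaning up-slope).
Static friction can supply at most μ_s N = 259.7 N.
|2184| exceeds 259.7 N, so the machine part slips down-slope; friction is kinetic, f = μ_k N = 0.2×811.6 = 162 N.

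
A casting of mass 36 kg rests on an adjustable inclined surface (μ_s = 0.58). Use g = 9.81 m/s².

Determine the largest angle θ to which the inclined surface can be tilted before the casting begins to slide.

At the slip threshold, m g sin θ = μ_s · m g cos θ, so tan θ = μ_s.
θ_max = arctan(0.58) = 30.1°.

θ_max ≈ 30.1°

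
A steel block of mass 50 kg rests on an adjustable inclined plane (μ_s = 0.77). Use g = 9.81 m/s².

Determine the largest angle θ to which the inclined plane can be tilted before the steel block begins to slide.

At the slip threshold, m g sin θ = μ_s · m g cos θ, so tan θ = μ_s.
θ_max = arctan(0.77) = 37.6°.

θ_max ≈ 37.6°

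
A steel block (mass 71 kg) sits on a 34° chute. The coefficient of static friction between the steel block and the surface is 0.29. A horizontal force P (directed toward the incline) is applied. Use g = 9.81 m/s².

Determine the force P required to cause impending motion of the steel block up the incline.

P ≈ 835 N

At impending motion up the slope, friction acts down-slope at its limit: f = μ_s N.
Perpendicular to the incline: N = m g cos θ + P sin θ.
Along the incline: P cos θ = m g sin θ + μ_s N = m g sin θ + μ_s (m g cos θ + P sin θ).
Solving, P (cos θ − μ_s sin θ) = m g (sin θ + μ_s cos θ), so P = 71×9.81×(sin 34° + 0.29 cos 34°)/(cos 34° − 0.29 sin 34°) = 697×0.7996/0.6669 = 835 N.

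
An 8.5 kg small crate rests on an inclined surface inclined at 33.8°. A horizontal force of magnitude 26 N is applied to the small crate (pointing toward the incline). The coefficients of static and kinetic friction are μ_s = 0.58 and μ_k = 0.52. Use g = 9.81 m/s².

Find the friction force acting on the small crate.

Normal direction: N = m g cos θ + P sin θ = 83.76 N.
Parallel to the incline: P cos θ − m g sin θ = 21.61 − 46.39 = -24.78 N; the friction needed to balance this is 24.78 N acting up the slope.
Maximum static friction: μ_s N = 0.58 × 83.76 = 48.58 N.
Since 24.78 N is within the 48.58 N limit, the small crate stays put and friction is exactly 24.8 N.

f ≈ 24.8 N (up the incline)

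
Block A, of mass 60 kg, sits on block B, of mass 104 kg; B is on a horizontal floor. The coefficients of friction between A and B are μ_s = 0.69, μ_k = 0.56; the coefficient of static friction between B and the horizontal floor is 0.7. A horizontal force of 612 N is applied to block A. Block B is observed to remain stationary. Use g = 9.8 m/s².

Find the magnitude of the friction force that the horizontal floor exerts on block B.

The normal force B exerts on A is simply A's weight, N₁ = 588 N.
So the A–B interface can sustain at most μ_s N₁ = 405.7 N of static friction.
P = 612 N exceeds that limit, so A slips over B and the interface friction becomes kinetic: f₁ = μ_k N₁ = 0.56×588 = 329 N.
B experiences an equal 329 N forward from A (third law). B is in equilibrium, so the floor supplies f₂ = 329 N of static friction (limit μ_s(m_A+m_B)g = 1125 N, not exceeded).

f ≈ 329 N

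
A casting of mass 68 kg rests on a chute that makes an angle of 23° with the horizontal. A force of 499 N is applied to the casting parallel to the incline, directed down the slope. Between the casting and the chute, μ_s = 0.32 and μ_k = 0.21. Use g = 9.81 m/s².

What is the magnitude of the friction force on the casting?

f ≈ 129 N (up the incline)

Perpendicular to the surface, N = m g cos θ = 68·9.81·cos 23° = 614.1 N.
For equilibrium along the incline the friction force must supply f = m g sin θ + P = 260.6 + 499 = 759.6 N (positive meaning up-slope).
Static friction can supply at most μ_s N = 196.5 N.
|759.6| exceeds 196.5 N, so the casting slips down-slope; friction is kinetic, f = μ_k N = 0.21×614.1 = 129 N.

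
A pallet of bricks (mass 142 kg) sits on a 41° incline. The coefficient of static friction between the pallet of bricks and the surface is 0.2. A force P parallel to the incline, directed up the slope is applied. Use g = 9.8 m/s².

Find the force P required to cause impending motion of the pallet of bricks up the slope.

P ≈ 1120 N

At impending motion up the slope, friction acts down-slope at its limit: f = μ_s N.
P is parallel to the surface, so N = m g cos θ = 1050 N.
Along the incline: P = m g sin θ + μ_s N = 913 + 0.2×1050 = 1120 N.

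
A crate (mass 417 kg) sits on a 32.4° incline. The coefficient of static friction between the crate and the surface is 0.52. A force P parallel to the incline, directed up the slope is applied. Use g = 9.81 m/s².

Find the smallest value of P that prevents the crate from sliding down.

The crate tends to slide down (tan θ > μ_s), so at the point of impending slip friction acts up-slope at its limit: f = μ_s N.
P is parallel to the surface, so N = m g cos θ = 3450 N.
Along the incline: P + μ_s N = m g sin θ, so P = 2190 − 0.52×3450 = 396 N.

P_min ≈ 396 N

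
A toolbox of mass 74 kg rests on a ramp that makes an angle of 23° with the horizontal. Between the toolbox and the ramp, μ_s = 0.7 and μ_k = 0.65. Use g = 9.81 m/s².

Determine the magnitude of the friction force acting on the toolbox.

f ≈ 284 N (up the incline)

Normal force: N = m g cos θ = 74 × 9.81 × cos 23° = 668.2 N.
For equilibrium along the incline, friction must balance the weight component: f = m g sin θ = 283.6 N up the slope.
The static-friction ceiling is μ_s N = 0.7 × 668.2 = 467.8 N.
Since |283.6| ≤ 467.8 N, the toolbox remains in static equilibrium and friction takes exactly the required value.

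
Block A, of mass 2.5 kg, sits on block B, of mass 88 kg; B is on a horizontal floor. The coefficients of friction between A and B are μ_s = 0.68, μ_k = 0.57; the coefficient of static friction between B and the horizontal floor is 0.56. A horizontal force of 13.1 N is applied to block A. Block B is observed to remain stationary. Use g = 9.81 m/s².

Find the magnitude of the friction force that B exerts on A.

Normal force at the A–B interface: N₁ = m_A g = 24.53 N.
So the A–B interface can sustain at most μ_s N₁ = 16.68 N of static friction.
P = 13.1 N is within that limit, so A and B move together (both at rest); the A–B friction is simply f₁ = P = 13.1 N.
B experiences an equal 13.1 N forward from A (third law). B is in equilibrium, so the floor supplies f₂ = 13.1 N of static friction (limit μ_s(m_A+m_B)g = 497.2 N, not exceeded).

f ≈ 13.1 N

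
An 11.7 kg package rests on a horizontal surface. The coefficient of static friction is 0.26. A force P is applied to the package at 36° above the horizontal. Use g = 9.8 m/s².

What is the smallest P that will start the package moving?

N = m g − P sin α (the pull lifts the package).
At impending slip, P cos α = μ_s N = μ_s (m g − P sin α).
Solving: P (cos α + μ_s sin α) = μ_s m g → P = 0.26×115/(cos 36° + 0.26 sin 36°) = 29.8/0.9618 = 31 N.

P ≈ 31 N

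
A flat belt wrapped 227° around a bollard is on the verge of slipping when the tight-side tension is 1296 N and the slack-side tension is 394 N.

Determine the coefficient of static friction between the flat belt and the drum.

μ ≈ 0.301

T₂/T₁ = e^{μβ} → μ = ln(T₂/T₁)/β.
β = 227° = 3.962 rad.
μ = ln(1296/394)/3.962 = ln(3.289)/3.962 = 0.301.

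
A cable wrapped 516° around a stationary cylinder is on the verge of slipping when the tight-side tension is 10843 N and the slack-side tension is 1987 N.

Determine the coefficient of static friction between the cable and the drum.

T₂/T₁ = e^{μβ} → μ = ln(T₂/T₁)/β.
β = 516° = 9.006 rad.
μ = ln(10843/1987)/9.006 = ln(5.457)/9.006 = 0.188.

μ ≈ 0.188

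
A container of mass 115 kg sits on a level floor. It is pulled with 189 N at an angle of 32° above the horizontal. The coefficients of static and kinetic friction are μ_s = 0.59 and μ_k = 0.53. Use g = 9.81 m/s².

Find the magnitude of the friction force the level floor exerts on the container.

f ≈ 160 N

N = m g − P sin α = 1128 − 189×sin 32° = 1028 N.
The horizontal driving force is P cos α = 160.3 N, so equilibrium needs friction f = 160.3 N.
The static-friction limit is μ_s N = 606.5 N.
160.3 ≤ 606.5 N → static; friction equals the required 160 N.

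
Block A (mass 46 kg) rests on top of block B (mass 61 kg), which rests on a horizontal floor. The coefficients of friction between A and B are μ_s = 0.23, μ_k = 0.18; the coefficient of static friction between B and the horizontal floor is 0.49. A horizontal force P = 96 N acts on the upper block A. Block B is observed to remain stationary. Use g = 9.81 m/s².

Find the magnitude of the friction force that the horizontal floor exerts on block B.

The normal force B exerts on A is simply A's weight, N₁ = 451.3 N.
Maximum static friction on A from B: μ_s N₁ = 0.23×451.3 = 103.8 N.
P = 96 N is within that limit, so A and B move together (both at rest); the A–B friction is simply f₁ = P = 96 N.
By Newton's third law B feels 96 N forward from A. With B stationary, the floor's static friction on B balances it: f₂ = 96 N (well within μ_s(m_A+m_B)g = 514.3 N).

f ≈ 96 N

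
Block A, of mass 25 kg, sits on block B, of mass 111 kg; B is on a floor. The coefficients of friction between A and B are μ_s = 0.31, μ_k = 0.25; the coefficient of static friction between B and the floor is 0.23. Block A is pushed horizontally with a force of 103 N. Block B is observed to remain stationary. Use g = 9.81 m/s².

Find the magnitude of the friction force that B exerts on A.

Normal force at the A–B interface: N₁ = m_A g = 245.2 N.
Maximum static friction on A from B: μ_s N₁ = 0.31×245.2 = 76.03 N.
P = 103 N exceeds that limit, so A slips over B and the interface friction becomes kinetic: f₁ = μ_k N₁ = 0.25×245.2 = 61.3 N.
B experiences an equal 61.3 N forward from A (third law). B is in equilibrium, so the floor supplies f₂ = 61.3 N of static friction (limit μ_s(m_A+m_B)g = 306.9 N, not exceeded).

f ≈ 61.3 N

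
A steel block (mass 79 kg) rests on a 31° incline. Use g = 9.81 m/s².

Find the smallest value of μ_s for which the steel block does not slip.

At the slip threshold m g sin θ = μ_s m g cos θ, so μ_s,min = tan θ.
μ_s,min = tan 31° = 0.601.

μ_s,min ≈ 0.601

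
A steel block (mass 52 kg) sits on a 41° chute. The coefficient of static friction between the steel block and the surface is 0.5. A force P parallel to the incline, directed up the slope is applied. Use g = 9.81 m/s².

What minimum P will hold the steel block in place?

P_min ≈ 142 N

The steel block tends to slide down (tan θ > μ_s), so at the point of impending slip friction acts up-slope at its limit: f = μ_s N.
P is parallel to the surface, so N = m g cos θ = 385 N.
Along the incline: P + μ_s N = m g sin θ, so P = 335 − 0.5×385 = 142 N.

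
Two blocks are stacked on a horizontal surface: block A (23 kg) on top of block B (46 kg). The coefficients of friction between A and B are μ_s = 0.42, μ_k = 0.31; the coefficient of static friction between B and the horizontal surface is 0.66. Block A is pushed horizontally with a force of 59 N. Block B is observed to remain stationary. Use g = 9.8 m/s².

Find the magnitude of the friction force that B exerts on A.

Between the blocks, N₁ = m_A g = 225.4 N.
So the A–B interface can sustain at most μ_s N₁ = 94.67 N of static friction.
Since P = 59 N ≤ 94.67 N, A does not slip on B; friction on A equals P = 59 N.
B experiences an equal 59 N forward from A (third law). B is in equilibrium, so the floor supplies f₂ = 59 N of static friction (limit μ_s(m_A+m_B)g = 446.3 N, not exceeded).

f ≈ 59 N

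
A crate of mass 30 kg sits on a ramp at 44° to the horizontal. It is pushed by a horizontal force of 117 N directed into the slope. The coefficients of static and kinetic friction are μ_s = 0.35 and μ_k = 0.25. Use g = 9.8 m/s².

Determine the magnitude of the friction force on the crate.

f ≈ 73.2 N (up the incline)

Resolve perpendicular to the incline: N = m g cos θ + P sin θ = 30×9.8×cos 44° + 117×sin 44° = 292.8 N.
Parallel to the incline: P cos θ − m g sin θ = 84.16 − 204.2 = -120.1 N; the friction needed to balance this is 120.1 N acting up the slope.
The limit of static friction is μ_s N = 102.5 N.
The required 120.1 N exceeds the static limit, so the crate slides down-slope and f = μ_k N = 0.25×292.8 = 73.2 N.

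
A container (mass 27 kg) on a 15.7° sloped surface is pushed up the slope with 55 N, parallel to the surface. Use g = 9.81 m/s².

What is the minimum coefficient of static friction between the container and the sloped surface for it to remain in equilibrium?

N = m g cos θ = 255 N.
Friction must make up the shortfall along the incline: f = m g sin θ − P = 71.67 − 55 = 16.67 N.
At the threshold f = μ_s N, so μ_s,min = 16.67/255 = 0.0654.

μ_s,min ≈ 0.0654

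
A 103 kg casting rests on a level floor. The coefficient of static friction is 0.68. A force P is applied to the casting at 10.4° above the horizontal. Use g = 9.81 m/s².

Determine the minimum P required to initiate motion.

N = m g − P sin α (the pull lifts the casting).
At impending slip, P cos α = μ_s N = μ_s (m g − P sin α).
Solving: P (cos α + μ_s sin α) = μ_s m g → P = 0.68×1010/(cos 10.4° + 0.68 sin 10.4°) = 687/1.106 = 621 N.

P ≈ 621 N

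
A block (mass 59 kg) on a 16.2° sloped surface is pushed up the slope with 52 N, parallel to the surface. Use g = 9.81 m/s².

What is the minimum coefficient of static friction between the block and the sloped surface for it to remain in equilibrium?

N = m g cos θ = 555.8 N.
Friction must make up the shortfall along the incline: f = m g sin θ − P = 161.5 − 52 = 109.5 N.
At the threshold f = μ_s N, so μ_s,min = 109.5/555.8 = 0.197.

μ_s,min ≈ 0.197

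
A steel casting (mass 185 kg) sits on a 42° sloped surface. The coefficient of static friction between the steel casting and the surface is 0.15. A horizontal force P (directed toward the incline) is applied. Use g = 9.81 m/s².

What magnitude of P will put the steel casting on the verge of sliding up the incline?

At impending motion up the slope, friction acts down-slope at its limit: f = μ_s N.
Perpendicular to the incline: N = m g cos θ + P sin θ.
Along the incline: P cos θ = m g sin θ + μ_s N = m g sin θ + μ_s (m g cos θ + P sin θ).
Solving, P (cos θ − μ_s sin θ) = m g (sin θ + μ_s cos θ), so P = 185×9.81×(sin 42° + 0.15 cos 42°)/(cos 42° − 0.15 sin 42°) = 1810×0.7806/0.6428 = 2200 N.

P ≈ 2200 N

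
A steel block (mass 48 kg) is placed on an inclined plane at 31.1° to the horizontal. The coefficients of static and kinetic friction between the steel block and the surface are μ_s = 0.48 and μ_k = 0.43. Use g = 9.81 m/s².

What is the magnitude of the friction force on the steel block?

f ≈ 173 N (up the incline)

Perpendicular to the surface, N = m g cos θ = 48·9.81·cos 31.1° = 403.2 N.
Along the slope the weight component is m g sin θ = 243.2 N; friction must supply exactly this, acting up-slope.
Static friction can supply at most μ_s N = 193.5 N.
Since |243.2| > 193.5 N, static friction cannot hold it; the steel block slides down the incline and kinetic friction applies: f = μ_k N = 0.43 × 403.2 = 173 N.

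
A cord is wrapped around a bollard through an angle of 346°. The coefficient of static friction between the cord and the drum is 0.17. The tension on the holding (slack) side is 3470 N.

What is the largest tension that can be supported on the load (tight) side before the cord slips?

T_max ≈ 9690 N

At impending slip the capstan equation gives T₂/T₁ = e^{μβ} with β in radians.
β = 346° × π/180 = 6.039 rad.
e^{μβ} = e^{0.17×6.039} = 2.792.
T₂ = T₁ · e^{μβ} = 3470 × 2.792 = 9690 N.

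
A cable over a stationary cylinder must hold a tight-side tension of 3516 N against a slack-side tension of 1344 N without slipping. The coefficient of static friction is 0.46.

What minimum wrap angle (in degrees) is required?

β_min ≈ 120°

T₂/T₁ = e^{μβ} → β = ln(T₂/T₁)/μ.
β = ln(3516/1344)/0.46 = 0.9617/0.46 = 2.091 rad.
In degrees: β = 2.091 × 180/π = 120°.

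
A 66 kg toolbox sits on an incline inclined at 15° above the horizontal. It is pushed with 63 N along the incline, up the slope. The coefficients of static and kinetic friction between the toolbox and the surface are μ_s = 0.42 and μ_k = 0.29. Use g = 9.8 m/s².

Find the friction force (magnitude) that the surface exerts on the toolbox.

f ≈ 104 N (up the incline)

Perpendicular to the surface, N = m g cos θ = 66·9.8·cos 15° = 624.8 N.
Parallel to the incline, ΣF = 0 gives f = m g sin θ − P = 167.4 − 63 = 104.4 N (up-slope positive).
Static friction can supply at most μ_s N = 262.4 N.
Since |104.4| ≤ 262.4 N, static friction is sufficient; f equals the required value, not μ_s N.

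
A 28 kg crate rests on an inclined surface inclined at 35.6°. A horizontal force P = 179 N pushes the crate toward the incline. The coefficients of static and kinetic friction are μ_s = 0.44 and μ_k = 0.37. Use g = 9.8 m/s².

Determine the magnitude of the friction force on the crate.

Normal direction: N = m g cos θ + P sin θ = 327.3 N.
Along the incline, the net driving force (taking up-slope positive) is P cos θ − m g sin θ = 145.5 − 159.7 = -14.19 N, so equilibrium requires friction f = 14.19 N (up-slope).
The limit of static friction is μ_s N = 144 N.
|f_req| = 14.19 ≤ 144 N → the crate is in equilibrium; friction equals the required value.

f ≈ 14.2 N (up the incline)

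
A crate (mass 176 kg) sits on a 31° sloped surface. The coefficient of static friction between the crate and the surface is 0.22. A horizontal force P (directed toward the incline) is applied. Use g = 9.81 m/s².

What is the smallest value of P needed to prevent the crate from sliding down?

The crate tends to slide down (tan θ > μ_s), so at the point of impending slip friction acts up-slope at its limit: f = μ_s N.
Perpendicular to the incline: N = m g cos θ + P sin θ.
Along the incline: P cos θ + μ_s N = m g sin θ, i.e. P cos θ + μ_s (m g cos θ + P sin θ) = m g sin θ.
Solving, P (cos θ + μ_s sin θ) = m g (sin θ − μ_s cos θ), so P = 1730×0.3265/0.9705 = 581 N.

P_min ≈ 581 N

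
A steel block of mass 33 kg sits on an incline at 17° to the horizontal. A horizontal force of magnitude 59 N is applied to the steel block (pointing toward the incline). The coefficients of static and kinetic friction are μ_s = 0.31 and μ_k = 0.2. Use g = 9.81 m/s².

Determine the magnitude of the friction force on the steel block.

Resolve perpendicular to the incline: N = m g cos θ + P sin θ = 33×9.81×cos 17° + 59×sin 17° = 326.8 N.
Along the incline, the net driving force (taking up-slope positive) is P cos θ − m g sin θ = 56.42 − 94.65 = -38.23 N, so equilibrium requires friction f = 38.23 N (up-slope).
Maximum static friction: μ_s N = 0.31 × 326.8 = 101.3 N.
|f_req| = 38.23 ≤ 101.3 N → the steel block is in equilibrium; friction equals the required value.

f ≈ 38.2 N (up the incline)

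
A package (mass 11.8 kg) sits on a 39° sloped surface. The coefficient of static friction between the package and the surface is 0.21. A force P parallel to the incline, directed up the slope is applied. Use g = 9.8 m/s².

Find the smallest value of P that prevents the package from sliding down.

P_min ≈ 53.9 N

The package tends to slide down (tan θ > μ_s), so at the point of impending slip friction acts up-slope at its limit: f = μ_s N.
P is parallel to the surface, so N = m g cos θ = 89.9 N.
Along the incline: P + μ_s N = m g sin θ, so P = 72.8 − 0.21×89.9 = 53.9 N.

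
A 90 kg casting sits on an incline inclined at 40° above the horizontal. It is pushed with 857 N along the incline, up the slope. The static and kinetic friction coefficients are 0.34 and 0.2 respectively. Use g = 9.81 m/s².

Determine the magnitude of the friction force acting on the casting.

Normal force: N = m g cos θ = 90 × 9.81 × cos 40° = 676.3 N.
For equilibrium along the incline the friction force must supply f = m g sin θ − P = 567.5 − 857 = -289.5 N (positive meaning up-slope).
Maximum static friction available: μ_s N = 0.34 × 676.3 = 230 N.
Since |-289.5| > 230 N, static friction cannot hold it; the casting slides up the incline and kinetic friction applies: f = μ_k N = 0.2 × 676.3 = 135 N.

f ≈ 135 N (down the incline)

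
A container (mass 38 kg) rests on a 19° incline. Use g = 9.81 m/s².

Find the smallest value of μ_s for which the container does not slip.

At the slip threshold m g sin θ = μ_s m g cos θ, so μ_s,min = tan θ.
μ_s,min = tan 19° = 0.344.

μ_s,min ≈ 0.344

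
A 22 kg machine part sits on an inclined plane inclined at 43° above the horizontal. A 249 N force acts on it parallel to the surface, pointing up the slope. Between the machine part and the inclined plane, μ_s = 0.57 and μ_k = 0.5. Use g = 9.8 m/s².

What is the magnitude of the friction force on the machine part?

The normal reaction is N = m g cos θ = 157.7 N.
Parallel to the incline, ΣF = 0 gives f = m g sin θ − P = 147 − 249 = -102 N (up-slope positive).
Static friction can supply at most μ_s N = 89.88 N.
|-102| exceeds 89.88 N, so the machine part slips up-slope; friction is kinetic, f = μ_k N = 0.5×157.7 = 78.8 N.

f ≈ 78.8 N (down the incline)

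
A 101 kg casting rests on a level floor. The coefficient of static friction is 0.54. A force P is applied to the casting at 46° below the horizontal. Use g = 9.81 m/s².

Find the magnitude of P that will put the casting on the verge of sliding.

P ≈ 1750 N

N = m g + P sin α (the push presses the casting into the level floor).
At impending slip, P cos α = μ_s N = μ_s (m g + P sin α).
Solving: P (cos α − μ_s sin α) = μ_s m g → P = 0.54×991/(cos 46° − 0.54 sin 46°) = 535/0.3062 = 1750 N.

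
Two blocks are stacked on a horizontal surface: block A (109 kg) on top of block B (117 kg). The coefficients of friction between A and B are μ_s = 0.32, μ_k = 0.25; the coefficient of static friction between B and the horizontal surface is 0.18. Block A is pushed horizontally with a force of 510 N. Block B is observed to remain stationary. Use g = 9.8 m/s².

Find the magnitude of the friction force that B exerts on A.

f ≈ 267 N

The normal force B exerts on A is simply A's weight, N₁ = 1068 N.
Maximum static friction on A from B: μ_s N₁ = 0.32×1068 = 341.8 N.
P = 510 N exceeds that limit, so A slips over B and the interface friction becomes kinetic: f₁ = μ_k N₁ = 0.25×1068 = 267 N.
B experiences an equal 267 N forward from A (third law). B is in equilibrium, so the floor supplies f₂ = 267 N of static friction (limit μ_s(m_A+m_B)g = 398.7 N, not exceeded).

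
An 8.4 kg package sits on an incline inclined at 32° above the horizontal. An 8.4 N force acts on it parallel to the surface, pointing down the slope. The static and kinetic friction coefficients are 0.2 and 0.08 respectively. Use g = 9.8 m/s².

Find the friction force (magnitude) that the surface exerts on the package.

The normal reaction is N = m g cos θ = 69.81 N.
The friction needed for equilibrium is m g sin θ + P = 43.62 + 8.4 = 52.02 N, measured positive up-slope.
The static-friction ceiling is μ_s N = 0.2 × 69.81 = 13.96 N.
|52.02| exceeds 13.96 N, so the package slips down-slope; friction is kinetic, f = μ_k N = 0.08×69.81 = 5.58 N.

f ≈ 5.58 N (up the incline)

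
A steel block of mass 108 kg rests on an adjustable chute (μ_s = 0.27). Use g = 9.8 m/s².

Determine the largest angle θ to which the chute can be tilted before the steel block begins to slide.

θ_max ≈ 15.1°

At the slip threshold, m g sin θ = μ_s · m g cos θ, so tan θ = μ_s.
θ_max = arctan(0.27) = 15.1°.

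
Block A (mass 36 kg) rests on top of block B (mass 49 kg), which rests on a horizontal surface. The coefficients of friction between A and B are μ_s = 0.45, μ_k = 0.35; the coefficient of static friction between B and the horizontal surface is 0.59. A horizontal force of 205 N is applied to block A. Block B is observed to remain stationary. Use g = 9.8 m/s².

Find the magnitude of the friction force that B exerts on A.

f ≈ 123 N

Between the blocks, N₁ = m_A g = 352.8 N.
So the A–B interface can sustain at most μ_s N₁ = 158.8 N of static friction.
Since P = 205 N > 158.8 N, A slides on B; the A–B friction is kinetic: f₁ = μ_k N₁ = 0.35×352.8 = 123 N.
B experiences an equal 123 N forward from A (third law). B is in equilibrium, so the floor supplies f₂ = 123 N of static friction (limit μ_s(m_A+m_B)g = 491.5 N, not exceeded).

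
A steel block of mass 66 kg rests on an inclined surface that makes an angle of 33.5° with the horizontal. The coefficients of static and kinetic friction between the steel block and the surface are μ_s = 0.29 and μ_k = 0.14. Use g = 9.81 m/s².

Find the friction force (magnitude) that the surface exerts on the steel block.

f ≈ 75.6 N (up the incline)

The normal reaction is N = m g cos θ = 539.9 N.
For equilibrium along the incline, friction must balance the weight component: f = m g sin θ = 357.4 N up the slope.
The static-friction ceiling is μ_s N = 0.29 × 539.9 = 156.6 N.
Since |357.4| > 156.6 N, static friction cannot hold it; the steel block slides down the incline and kinetic friction applies: f = μ_k N = 0.14 × 539.9 = 75.6 N.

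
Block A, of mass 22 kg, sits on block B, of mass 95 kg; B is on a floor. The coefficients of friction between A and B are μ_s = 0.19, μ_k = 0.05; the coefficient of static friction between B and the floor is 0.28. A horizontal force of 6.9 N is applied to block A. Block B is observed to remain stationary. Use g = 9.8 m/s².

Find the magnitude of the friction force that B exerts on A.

Normal force at the A–B interface: N₁ = m_A g = 215.6 N.
So the A–B interface can sustain at most μ_s N₁ = 40.96 N of static friction.
P = 6.9 N is within that limit, so A and B move together (both at rest); the A–B friction is simply f₁ = P = 6.9 N.
B experiences an equal 6.9 N forward from A (third law). B is in equilibrium, so the floor supplies f₂ = 6.9 N of static friction (limit μ_s(m_A+m_B)g = 321 N, not exceeded).

f ≈ 6.9 N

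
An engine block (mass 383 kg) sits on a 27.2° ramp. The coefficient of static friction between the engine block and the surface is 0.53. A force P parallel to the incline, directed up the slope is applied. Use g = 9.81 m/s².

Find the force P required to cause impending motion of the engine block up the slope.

P ≈ 3490 N

At impending motion up the slope, friction acts down-slope at its limit: f = μ_s N.
P is parallel to the surface, so N = m g cos θ = 3340 N.
Along the incline: P = m g sin θ + μ_s N = 1720 + 0.53×3340 = 3490 N.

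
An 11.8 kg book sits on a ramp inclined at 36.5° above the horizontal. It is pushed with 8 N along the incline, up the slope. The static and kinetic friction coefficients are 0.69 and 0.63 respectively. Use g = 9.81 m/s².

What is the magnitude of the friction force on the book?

Perpendicular to the surface, N = m g cos θ = 11.8·9.81·cos 36.5° = 93.05 N.
Parallel to the incline, ΣF = 0 gives f = m g sin θ − P = 68.86 − 8 = 60.86 N (up-slope positive).
The static-friction ceiling is μ_s N = 0.69 × 93.05 = 64.21 N.
Since |60.86| ≤ 64.21 N, static friction is sufficient; f equals the required value, not μ_s N.

f ≈ 60.9 N (up the incline)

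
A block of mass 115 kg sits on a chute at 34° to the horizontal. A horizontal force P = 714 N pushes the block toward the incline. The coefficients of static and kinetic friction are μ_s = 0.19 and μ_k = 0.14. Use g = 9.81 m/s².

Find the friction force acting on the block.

f ≈ 38.9 N (up the incline)

Normal direction: N = m g cos θ + P sin θ = 1335 N.
Along the incline, the net driving force (taking up-slope positive) is P cos θ − m g sin θ = 591.9 − 630.9 = -38.92 N, so equilibrium requires friction f = 38.92 N (up-slope).
Maximum static friction: μ_s N = 0.19 × 1335 = 253.6 N.
|f_req| = 38.92 ≤ 253.6 N → the block is in equilibrium; friction equals the required value.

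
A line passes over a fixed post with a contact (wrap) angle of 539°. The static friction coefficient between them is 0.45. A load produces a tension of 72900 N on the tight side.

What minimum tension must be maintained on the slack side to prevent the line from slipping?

Capstan equation at impending slip: T_tight/T_slack = e^{μβ}.
β = 539° = 9.407 rad; e^{μβ} = e^{0.45×9.407} = 68.94.
T_slack = T_tight / e^{μβ} = 72900 / 68.94 = 1060 N.

T_min ≈ 1060 N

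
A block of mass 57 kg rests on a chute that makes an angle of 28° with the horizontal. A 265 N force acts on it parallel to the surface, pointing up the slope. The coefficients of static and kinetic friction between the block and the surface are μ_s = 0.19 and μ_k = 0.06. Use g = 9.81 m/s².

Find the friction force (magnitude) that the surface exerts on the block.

f ≈ 2.49 N (down the incline)

The normal reaction is N = m g cos θ = 493.7 N.
For equilibrium along the incline the friction force must supply f = m g sin θ − P = 262.5 − 265 = -2.486 N (positive meaning up-slope).
Maximum static friction available: μ_s N = 0.19 × 493.7 = 93.81 N.
Since |-2.486| ≤ 93.81 N, static friction is sufficient; f equals the required value, not μ_s N.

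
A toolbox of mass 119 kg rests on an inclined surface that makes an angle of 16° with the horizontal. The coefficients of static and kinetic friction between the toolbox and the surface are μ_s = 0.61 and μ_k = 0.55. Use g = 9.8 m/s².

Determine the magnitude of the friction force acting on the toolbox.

f ≈ 321 N (up the incline)

Perpendicular to the surface, N = m g cos θ = 119·9.8·cos 16° = 1121 N.
For equilibrium along the incline, friction must balance the weight component: f = m g sin θ = 321.4 N up the slope.
Static friction can supply at most μ_s N = 683.8 N.
Since |321.4| ≤ 683.8 N, the toolbox remains in static equilibrium and friction takes exactly the required value.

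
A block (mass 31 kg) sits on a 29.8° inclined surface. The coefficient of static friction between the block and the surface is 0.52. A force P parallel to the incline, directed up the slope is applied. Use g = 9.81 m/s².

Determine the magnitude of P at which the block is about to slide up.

P ≈ 288 N

At impending motion up the slope, friction acts down-slope at its limit: f = μ_s N.
P is parallel to the surface, so N = m g cos θ = 264 N.
Along the incline: P = m g sin θ + μ_s N = 151 + 0.52×264 = 288 N.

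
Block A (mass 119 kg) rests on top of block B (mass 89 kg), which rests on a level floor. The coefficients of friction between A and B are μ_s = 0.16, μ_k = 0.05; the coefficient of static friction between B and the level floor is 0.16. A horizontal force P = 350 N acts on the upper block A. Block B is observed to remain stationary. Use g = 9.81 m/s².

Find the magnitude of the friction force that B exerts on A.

Between the blocks, N₁ = m_A g = 1167 N.
So the A–B interface can sustain at most μ_s N₁ = 186.8 N of static friction.
Since P = 350 N > 186.8 N, A slides on B; the A–B friction is kinetic: f₁ = μ_k N₁ = 0.05×1167 = 58.4 N.
B experiences an equal 58.4 N forward from A (third law). B is in equilibrium, so the floor supplies f₂ = 58.4 N of static friction (limit μ_s(m_A+m_B)g = 326.5 N, not exceeded).

f ≈ 58.4 N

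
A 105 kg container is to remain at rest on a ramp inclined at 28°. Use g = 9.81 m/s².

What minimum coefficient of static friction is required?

At the slip threshold m g sin θ = μ_s m g cos θ, so μ_s,min = tan θ.
μ_s,min = tan 28° = 0.532.

μ_s,min ≈ 0.532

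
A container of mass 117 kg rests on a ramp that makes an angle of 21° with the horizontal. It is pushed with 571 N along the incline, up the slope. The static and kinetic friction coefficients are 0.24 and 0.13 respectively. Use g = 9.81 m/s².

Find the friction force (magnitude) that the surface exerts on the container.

f ≈ 160 N (down the incline)

The normal reaction is N = m g cos θ = 1072 N.
The friction needed for equilibrium is m g sin θ − P = 411.3 − 571 = -159.7 N, measured positive up-slope.
The static-friction ceiling is μ_s N = 0.24 × 1072 = 257.2 N.
Since |-159.7| ≤ 257.2 N, no slip — friction simply equals what equilibrium demands.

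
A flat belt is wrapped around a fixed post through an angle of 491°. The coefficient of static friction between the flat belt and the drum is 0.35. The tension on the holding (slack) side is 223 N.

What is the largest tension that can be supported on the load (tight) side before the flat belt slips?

At impending slip the capstan equation gives T₂/T₁ = e^{μβ} with β in radians.
β = 491° × π/180 = 8.57 rad.
e^{μβ} = e^{0.35×8.57} = 20.07.
T₂ = T₁ · e^{μβ} = 223 × 20.07 = 4480 N.

T_max ≈ 4480 N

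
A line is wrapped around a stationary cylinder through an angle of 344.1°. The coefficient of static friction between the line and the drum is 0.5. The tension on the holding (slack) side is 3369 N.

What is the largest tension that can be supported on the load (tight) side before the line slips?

At impending slip the capstan equation gives T₂/T₁ = e^{μβ} with β in radians.
β = 344.1° × π/180 = 6.006 rad.
e^{μβ} = e^{0.5×6.006} = 20.14.
T₂ = T₁ · e^{μβ} = 3369 × 20.14 = 67900 N.

T_max ≈ 67900 N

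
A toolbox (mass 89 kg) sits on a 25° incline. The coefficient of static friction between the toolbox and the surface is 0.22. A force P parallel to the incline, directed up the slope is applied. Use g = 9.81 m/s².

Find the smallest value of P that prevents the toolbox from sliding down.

The toolbox tends to slide down (tan θ > μ_s), so at the point of impending slip friction acts up-slope at its limit: f = μ_s N.
P is parallel to the surface, so N = m g cos θ = 791 N.
Along the incline: P + μ_s N = m g sin θ, so P = 369 − 0.22×791 = 195 N.

P_min ≈ 195 N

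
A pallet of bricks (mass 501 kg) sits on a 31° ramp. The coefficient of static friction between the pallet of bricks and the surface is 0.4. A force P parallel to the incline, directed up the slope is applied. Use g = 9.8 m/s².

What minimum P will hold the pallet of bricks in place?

The pallet of bricks tends to slide down (tan θ > μ_s), so at the point of impending slip friction acts up-slope at its limit: f = μ_s N.
P is parallel to the surface, so N = m g cos θ = 4210 N.
Along the incline: P + μ_s N = m g sin θ, so P = 2530 − 0.4×4210 = 845 N.

P_min ≈ 845 N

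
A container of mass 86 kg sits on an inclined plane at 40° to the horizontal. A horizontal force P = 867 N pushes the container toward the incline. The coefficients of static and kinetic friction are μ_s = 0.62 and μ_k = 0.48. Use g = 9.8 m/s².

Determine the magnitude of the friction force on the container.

Normal direction: N = m g cos θ + P sin θ = 1203 N.
Along the incline, the net driving force (taking up-slope positive) is P cos θ − m g sin θ = 664.2 − 541.7 = 122.4 N, so equilibrium requires friction f = -122.4 N (down-slope).
The limit of static friction is μ_s N = 745.8 N.
|f_req| = 122.4 ≤ 745.8 N → the container is in equilibrium; friction equals the required value.

f ≈ 122 N (down the incline)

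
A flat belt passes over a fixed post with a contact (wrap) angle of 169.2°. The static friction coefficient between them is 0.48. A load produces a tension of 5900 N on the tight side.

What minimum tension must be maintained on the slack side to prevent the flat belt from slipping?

Capstan equation at impending slip: T_tight/T_slack = e^{μβ}.
β = 169.2° = 2.953 rad; e^{μβ} = e^{0.48×2.953} = 4.127.
T_slack = T_tight / e^{μβ} = 5900 / 4.127 = 1430 N.

T_min ≈ 1430 N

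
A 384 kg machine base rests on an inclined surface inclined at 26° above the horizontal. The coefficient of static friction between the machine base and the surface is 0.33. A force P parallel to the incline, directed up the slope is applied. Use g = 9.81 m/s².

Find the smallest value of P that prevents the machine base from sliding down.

The machine base tends to slide down (tan θ > μ_s), so at the point of impending slip friction acts up-slope at its limit: f = μ_s N.
P is parallel to the surface, so N = m g cos θ = 3390 N.
Along the incline: P + μ_s N = m g sin θ, so P = 1650 − 0.33×3390 = 534 N.

P_min ≈ 534 N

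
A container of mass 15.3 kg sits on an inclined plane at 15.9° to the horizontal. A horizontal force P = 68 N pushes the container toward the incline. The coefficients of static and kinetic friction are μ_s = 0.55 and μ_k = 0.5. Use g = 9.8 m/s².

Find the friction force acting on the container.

f ≈ 24.3 N (down the incline)

Resolve perpendicular to the incline: N = m g cos θ + P sin θ = 15.3×9.8×cos 15.9° + 68×sin 15.9° = 162.8 N.
Parallel to the incline: P cos θ − m g sin θ = 65.4 − 41.08 = 24.32 N; the friction needed to balance this is 24.32 N acting down the slope.
Maximum static friction: μ_s N = 0.55 × 162.8 = 89.56 N.
Since 24.32 N is within the 89.56 N limit, the container stays put and friction is exactly 24.3 N.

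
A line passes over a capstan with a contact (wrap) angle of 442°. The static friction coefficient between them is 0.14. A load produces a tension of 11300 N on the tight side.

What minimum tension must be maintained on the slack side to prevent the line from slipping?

T_min ≈ 3840 N

Capstan equation at impending slip: T_tight/T_slack = e^{μβ}.
β = 442° = 7.714 rad; e^{μβ} = e^{0.14×7.714} = 2.945.
T_slack = T_tight / e^{μβ} = 11300 / 2.945 = 3840 N.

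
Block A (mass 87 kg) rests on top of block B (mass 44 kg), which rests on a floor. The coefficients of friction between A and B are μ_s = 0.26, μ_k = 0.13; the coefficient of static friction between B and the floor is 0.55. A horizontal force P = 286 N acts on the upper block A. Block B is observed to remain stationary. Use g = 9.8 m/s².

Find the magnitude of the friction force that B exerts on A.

Between the blocks, N₁ = m_A g = 852.6 N.
So the A–B interface can sustain at most μ_s N₁ = 221.7 N of static friction.
P = 286 N exceeds that limit, so A slips over B and the interface friction becomes kinetic: f₁ = μ_k N₁ = 0.13×852.6 = 111 N.
B experiences an equal 111 N forward from A (third law). B is in equilibrium, so the floor supplies f₂ = 111 N of static friction (limit μ_s(m_A+m_B)g = 706.1 N, not exceeded).

f ≈ 111 N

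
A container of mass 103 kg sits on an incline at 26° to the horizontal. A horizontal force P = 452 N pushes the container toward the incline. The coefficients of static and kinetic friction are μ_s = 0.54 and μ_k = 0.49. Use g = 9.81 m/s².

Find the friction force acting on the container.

f ≈ 36.7 N (up the incline)

Resolve perpendicular to the incline: N = m g cos θ + P sin θ = 103×9.81×cos 26° + 452×sin 26° = 1106 N.
Parallel to the incline: P cos θ − m g sin θ = 406.3 − 442.9 = -36.69 N; the friction needed to balance this is 36.69 N acting up the slope.
Maximum static friction: μ_s N = 0.54 × 1106 = 597.4 N.
Since 36.69 N is within the 597.4 N limit, the container stays put and friction is exactly 36.7 N.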